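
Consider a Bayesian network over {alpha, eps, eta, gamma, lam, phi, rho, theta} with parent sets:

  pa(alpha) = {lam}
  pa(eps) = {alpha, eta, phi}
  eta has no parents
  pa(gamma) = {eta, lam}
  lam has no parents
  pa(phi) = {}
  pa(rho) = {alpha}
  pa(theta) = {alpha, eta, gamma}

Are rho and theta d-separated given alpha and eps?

5 paths connect rho and theta; each must be blocked for d-separation to hold:
Path 1: rho ← alpha → eps ← eta → theta
  alpha is a fork here and alpha is conditioned on, so the path is blocked at alpha.
Path 2: rho ← alpha → eps ← eta → gamma → theta
  alpha is a fork here and alpha is conditioned on, so the path is blocked at alpha.
Path 3: rho ← alpha → theta
  alpha is a fork here and alpha is conditioned on, so the path is blocked at alpha.
Path 4: rho ← alpha ← lam → gamma ← eta → theta
  alpha is a chain here and alpha is conditioned on, so the path is blocked at alpha.
Path 5: rho ← alpha ← lam → gamma → theta
  alpha is a chain here and alpha is conditioned on, so the path is blocked at alpha.
Every path is blocked, so rho and theta are d-separated given {alpha, eps}.

Yes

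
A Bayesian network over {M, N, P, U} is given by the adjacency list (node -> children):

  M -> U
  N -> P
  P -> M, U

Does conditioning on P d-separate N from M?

2 paths connect N and M; each must be blocked for d-separation to hold:
Path 1: N → P → M
  P is a chain here and P is conditioned on, so the path is blocked at P.
Path 2: N → P → U ← M
  P is a chain here and P is conditioned on, so the path is blocked at P.
All paths are blocked; N ⊥ M | {P} holds.

Yes — N and M are d-separated given {P}.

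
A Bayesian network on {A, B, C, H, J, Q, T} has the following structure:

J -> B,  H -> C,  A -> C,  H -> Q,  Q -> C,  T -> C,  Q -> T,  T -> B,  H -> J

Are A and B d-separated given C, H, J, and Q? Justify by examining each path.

No — A and B are not d-separated given {C, H, J, Q}.

We examine all 6 paths between A and B:
Path 1: A → C ← H → Q → T → B
  H is a fork here and H is conditioned on, so the path is blocked at H.
Path 2: A → C ← H → J → B
  H is a fork here and H is conditioned on, so the path is blocked at H.
Path 3: A → C ← Q ← H → J → B
  Q is a chain here and Q is conditioned on, so the path is blocked at Q.
Path 4: A → C ← Q → T → B
  Q is a fork here and Q is conditioned on, so the path is blocked at Q.
Path 5: A → C ← T ← Q ← H → J → B
  Q is a chain here and Q is conditioned on, so the path is blocked at Q.
Path 6: A → C ← T → B
  C is a collider and C is conditioned on, which opens it; T is a fork and T is not conditioned on — no node blocks this path, so it is active.
Since the path A → C ← T → B is active, A and B are not d-separated given {C, H, J, Q}.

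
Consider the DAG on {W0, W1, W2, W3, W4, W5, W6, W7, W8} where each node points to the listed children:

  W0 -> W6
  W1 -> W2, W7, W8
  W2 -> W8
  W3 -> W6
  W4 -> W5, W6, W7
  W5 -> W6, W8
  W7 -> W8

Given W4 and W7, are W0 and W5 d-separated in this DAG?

Yes

We examine all 5 paths between W0 and W5:
  1. W0 → W6 ← W4 → W5 — W6:collider[blocks]; W4:fork[blocks] ⇒ blocked
  2. W0 → W6 ← W4 → W7 → W8 ← W5 — W6:collider[blocks]; W4:fork[blocks]; W7:chain[blocks]; W8:collider[blocks] ⇒ blocked
  3. W0 → W6 ← W4 → W7 ← W1 → W2 → W8 ← W5 — W6:collider[blocks]; W4:fork[blocks]; W7:collider[open]; W1:fork[open]; W2:chain[open]; W8:collider[blocks] ⇒ blocked
  4. W0 → W6 ← W4 → W7 ← W1 → W8 ← W5 — W6:collider[blocks]; W4:fork[blocks]; W7:collider[open]; W1:fork[open]; W8:collider[blocks] ⇒ blocked
  5. W0 → W6 ← W5 — W6:collider[blocks] ⇒ blocked
Every path is blocked, so W0 and W5 are d-separated given {W4, W7}.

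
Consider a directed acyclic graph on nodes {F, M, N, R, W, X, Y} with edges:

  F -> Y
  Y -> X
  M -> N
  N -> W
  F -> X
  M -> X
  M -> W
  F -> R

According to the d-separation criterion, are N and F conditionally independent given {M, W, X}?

Yes

4 paths connect N and F; each must be blocked for d-separation to hold:
  1. N → W ← M → X ← F — W:collider[open]; M:fork[blocks]; X:collider[open] ⇒ blocked
  2. N → W ← M → X ← Y ← F — W:collider[open]; M:fork[blocks]; X:collider[open]; Y:chain[open] ⇒ blocked
  3. N ← M → X ← F — M:fork[blocks]; X:collider[open] ⇒ blocked
  4. N ← M → X ← Y ← F — M:fork[blocks]; X:collider[open]; Y:chain[open] ⇒ blocked
Since every path is blocked, d-separation holds.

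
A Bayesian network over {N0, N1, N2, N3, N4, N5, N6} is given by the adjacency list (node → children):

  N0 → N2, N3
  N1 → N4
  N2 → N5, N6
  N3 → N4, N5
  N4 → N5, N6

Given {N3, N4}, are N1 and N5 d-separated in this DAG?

Enumerating the 5 paths from N1 to N5 and testing each for blocking by {N3, N4}:
  1. N1 → N4 → N6 ← N2 ← N0 → N3 → N5 — N4:chain[blocks]; N6:collider[blocks]; N2:chain[open]; N0:fork[open]; N3:chain[blocks] ⇒ blocked
  2. N1 → N4 → N6 ← N2 → N5 — N4:chain[blocks]; N6:collider[blocks]; N2:fork[open] ⇒ blocked
  3. N1 → N4 → N5 — N4:chain[blocks] ⇒ blocked
  4. N1 → N4 ← N3 ← N0 → N2 → N5 — N4:collider[open]; N3:chain[blocks]; N0:fork[open]; N2:chain[open] ⇒ blocked
  5. N1 → N4 ← N3 → N5 — N4:collider[open]; N3:fork[blocks] ⇒ blocked
Since every path is blocked, d-separation holds.

Yes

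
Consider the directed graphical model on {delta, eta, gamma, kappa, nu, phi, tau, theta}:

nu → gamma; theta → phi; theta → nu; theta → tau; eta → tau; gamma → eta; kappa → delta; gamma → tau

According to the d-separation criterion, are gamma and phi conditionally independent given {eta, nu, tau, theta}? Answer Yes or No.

3 paths connect gamma and phi; each must be blocked for d-separation to hold:
Path 1: gamma → tau ← theta → phi
  theta is a fork here and theta is conditioned on, so the path is blocked at theta.
Path 2: gamma → eta → tau ← theta → phi
  eta is a chain here and eta is conditioned on, so the path is blocked at eta.
Path 3: gamma ← nu ← theta → phi
  nu is a chain here and nu is conditioned on, so the path is blocked at nu.
All paths are blocked; gamma ⊥ phi | {eta, nu, tau, theta} holds.

Yes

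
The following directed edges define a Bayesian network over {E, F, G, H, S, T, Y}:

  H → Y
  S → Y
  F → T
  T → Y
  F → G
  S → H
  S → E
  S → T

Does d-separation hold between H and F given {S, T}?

4 paths connect H and F; each must be blocked for d-separation to hold:
Path 1: H → Y ← T ← F
  Y is a collider here and neither Y nor any of its descendants is conditioned on, so the collider stays closed — the path is blocked at Y.
Path 2: H → Y ← S → T ← F
  Y is a collider here and neither Y nor any of its descendants is conditioned on, so the collider stays closed — the path is blocked at Y.
Path 3: H ← S → Y ← T ← F
  S is a fork here and S is conditioned on, so the path is blocked at S.
Path 4: H ← S → T ← F
  S is a fork here and S is conditioned on, so the path is blocked at S.
All paths are blocked; H ⊥ F | {S, T} holds.

Yes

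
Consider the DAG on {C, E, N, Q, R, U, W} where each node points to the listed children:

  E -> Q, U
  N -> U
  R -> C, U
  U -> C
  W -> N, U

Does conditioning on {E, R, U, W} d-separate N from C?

Enumerating the 4 paths from N to C and testing each for blocking by {E, R, U, W}:
  1. N → U → C — U:chain[blocks] ⇒ blocked
  2. N → U ← R → C — U:collider[open]; R:fork[blocks] ⇒ blocked
  3. N ← W → U → C — W:fork[blocks]; U:chain[blocks] ⇒ blocked
  4. N ← W → U ← R → C — W:fork[blocks]; U:collider[open]; R:fork[blocks] ⇒ blocked
All paths are blocked; N ⊥ C | {E, R, U, W} holds.

Yes — N and C are d-separated given {E, R, U, W}.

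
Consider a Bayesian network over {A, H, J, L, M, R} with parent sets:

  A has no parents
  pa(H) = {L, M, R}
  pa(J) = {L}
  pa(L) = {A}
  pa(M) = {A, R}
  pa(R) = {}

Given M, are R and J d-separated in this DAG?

No

Enumerating the 4 paths from R to J and testing each for blocking by {M}:
Path 1: R → M → H ← L → J
  M is a chain here and M is conditioned on, so the path is blocked at M.
Path 2: R → M ← A → L → J
  M is a collider and M is conditioned on, which opens it; A is a fork and A is not conditioned on; L is a chain and L is not conditioned on — no node blocks this path, so it is active.
Path 3: R → H ← M ← A → L → J
  H is a collider here and neither H nor any of its descendants is conditioned on, so the collider stays closed — the path is blocked at H.
Path 4: R → H ← L → J
  H is a collider here and neither H nor any of its descendants is conditioned on, so the collider stays closed — the path is blocked at H.
Because an active path exists, R and J are not d-separated.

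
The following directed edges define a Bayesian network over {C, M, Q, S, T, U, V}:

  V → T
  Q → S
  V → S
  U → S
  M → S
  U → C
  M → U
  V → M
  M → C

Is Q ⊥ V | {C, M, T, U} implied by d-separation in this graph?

4 paths connect Q and V; each must be blocked for d-separation to hold:
  1. Q → S ← V — S:collider[blocks] ⇒ blocked
  2. Q → S ← U → C ← M ← V — S:collider[blocks]; U:fork[blocks]; C:collider[open]; M:chain[blocks] ⇒ blocked
  3. Q → S ← U ← M ← V — S:collider[blocks]; U:chain[blocks]; M:chain[blocks] ⇒ blocked
  4. Q → S ← M ← V — S:collider[blocks]; M:chain[blocks] ⇒ blocked
Every path is blocked, so Q and V are d-separated given {C, M, T, U}.

Yes — Q and V are d-separated given {C, M, T, U}.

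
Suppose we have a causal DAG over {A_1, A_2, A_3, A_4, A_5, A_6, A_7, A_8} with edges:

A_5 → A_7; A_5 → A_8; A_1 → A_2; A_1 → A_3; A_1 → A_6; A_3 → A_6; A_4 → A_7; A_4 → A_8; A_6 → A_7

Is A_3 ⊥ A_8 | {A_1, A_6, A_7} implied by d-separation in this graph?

Yes

Enumerating the 4 paths from A_3 to A_8 and testing each for blocking by {A_1, A_6, A_7}:
Path 1: A_3 ← A_1 → A_6 → A_7 ← A_4 → A_8
  A_1 is a fork here and A_1 is conditioned on, so the path is blocked at A_1.
Path 2: A_3 ← A_1 → A_6 → A_7 ← A_5 → A_8
  A_1 is a fork here and A_1 is conditioned on, so the path is blocked at A_1.
Path 3: A_3 → A_6 → A_7 ← A_4 → A_8
  A_6 is a chain here and A_6 is conditioned on, so the path is blocked at A_6.
Path 4: A_3 → A_6 → A_7 ← A_5 → A_8
  A_6 is a chain here and A_6 is conditioned on, so the path is blocked at A_6.
Since every path is blocked, d-separation holds.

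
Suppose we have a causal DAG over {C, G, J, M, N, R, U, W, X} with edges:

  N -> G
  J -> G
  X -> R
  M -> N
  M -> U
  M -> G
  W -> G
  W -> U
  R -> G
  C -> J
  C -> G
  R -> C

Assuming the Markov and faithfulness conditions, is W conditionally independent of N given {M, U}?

Yes

Enumerating the 4 paths from W to N and testing each for blocking by {M, U}:
  1. W → U ← M → G ← N — U:collider[open]; M:fork[blocks]; G:collider[blocks] ⇒ blocked
  2. W → U ← M → N — U:collider[open]; M:fork[blocks] ⇒ blocked
  3. W → G ← N — G:collider[blocks] ⇒ blocked
  4. W → G ← M → N — G:collider[blocks]; M:fork[blocks] ⇒ blocked
Since every path is blocked, d-separation holds.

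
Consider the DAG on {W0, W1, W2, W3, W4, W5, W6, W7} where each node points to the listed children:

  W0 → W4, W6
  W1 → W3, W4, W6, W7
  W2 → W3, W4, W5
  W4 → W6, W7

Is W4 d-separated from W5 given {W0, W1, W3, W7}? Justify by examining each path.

Enumerating the 5 paths from W4 to W5 and testing each for blocking by {W0, W1, W3, W7}:
Path 1: W4 ← W2 → W5
  W2 is a fork and W2 is not conditioned on — no node blocks this path, so it is active.
Path 2: W4 → W7 ← W1 → W3 ← W2 → W5
  W1 is a fork here and W1 is conditioned on, so the path is blocked at W1.
Path 3: W4 ← W1 → W3 ← W2 → W5
  W1 is a fork here and W1 is conditioned on, so the path is blocked at W1.
Path 4: W4 ← W0 → W6 ← W1 → W3 ← W2 → W5
  W0 is a fork here and W0 is conditioned on, so the path is blocked at W0.
Path 5: W4 → W6 ← W1 → W3 ← W2 → W5
  W6 is a collider here and neither W6 nor any of its descendants is conditioned on, so the collider stays closed — the path is blocked at W6.
At least one path is unblocked, so d-separation fails.

No — W4 and W5 are not d-separated given {W0, W1, W3, W7}.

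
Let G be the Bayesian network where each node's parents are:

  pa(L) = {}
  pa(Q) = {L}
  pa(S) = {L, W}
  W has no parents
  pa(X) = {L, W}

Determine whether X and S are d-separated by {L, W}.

Yes

2 paths connect X and S; each must be blocked for d-separation to hold:
Path 1: X ← W → S
  W is a fork here and W is conditioned on, so the path is blocked at W.
Path 2: X ← L → S
  L is a fork here and L is conditioned on, so the path is blocked at L.
All paths are blocked; X ⊥ S | {L, W} holds.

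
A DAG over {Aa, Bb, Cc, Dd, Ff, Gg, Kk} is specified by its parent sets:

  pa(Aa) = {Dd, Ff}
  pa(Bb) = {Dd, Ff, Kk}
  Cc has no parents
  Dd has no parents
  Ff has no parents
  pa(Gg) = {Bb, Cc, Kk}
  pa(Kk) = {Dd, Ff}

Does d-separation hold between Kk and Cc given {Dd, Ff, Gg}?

No

We examine all 6 paths between Kk and Cc:
Path 1: Kk ← Dd → Aa ← Ff → Bb → Gg ← Cc
  Dd is a fork here and Dd is conditioned on, so the path is blocked at Dd.
Path 2: Kk ← Dd → Bb → Gg ← Cc
  Dd is a fork here and Dd is conditioned on, so the path is blocked at Dd.
Path 3: Kk → Bb → Gg ← Cc
  Bb is a chain and Bb is not conditioned on; Gg is a collider and Gg is conditioned on, which opens it — no node blocks this path, so it is active.
Path 4: Kk ← Ff → Aa ← Dd → Bb → Gg ← Cc
  Ff is a fork here and Ff is conditioned on, so the path is blocked at Ff.
Path 5: Kk ← Ff → Bb → Gg ← Cc
  Ff is a fork here and Ff is conditioned on, so the path is blocked at Ff.
Path 6: Kk → Gg ← Cc
  Gg is a collider and Gg is conditioned on, which opens it — no node blocks this path, so it is active.
At least one path is unblocked, so d-separation fails.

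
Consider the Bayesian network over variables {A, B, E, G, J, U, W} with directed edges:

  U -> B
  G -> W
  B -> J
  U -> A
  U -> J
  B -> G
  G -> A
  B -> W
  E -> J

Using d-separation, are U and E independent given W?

Enumerating the 4 paths from U to E and testing each for blocking by {W}:
Path 1: U → B → J ← E
  J is a collider here and neither J nor any of its descendants is conditioned on, so the collider stays closed — the path is blocked at J.
Path 2: U → J ← E
  J is a collider here and neither J nor any of its descendants is conditioned on, so the collider stays closed — the path is blocked at J.
Path 3: U → A ← G → W ← B → J ← E
  A is a collider here and neither A nor any of its descendants is conditioned on, so the collider stays closed — the path is blocked at A.
Path 4: U → A ← G ← B → J ← E
  A is a collider here and neither A nor any of its descendants is conditioned on, so the collider stays closed — the path is blocked at A.
Since every path is blocked, d-separation holds.

Yes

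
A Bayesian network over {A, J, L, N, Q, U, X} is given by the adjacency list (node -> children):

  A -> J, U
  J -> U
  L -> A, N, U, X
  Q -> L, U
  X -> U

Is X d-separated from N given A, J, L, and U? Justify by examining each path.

5 paths connect X and N; each must be blocked for d-separation to hold:
Path 1: X ← L → N
  L is a fork here and L is conditioned on, so the path is blocked at L.
Path 2: X → U ← L → N
  L is a fork here and L is conditioned on, so the path is blocked at L.
Path 3: X → U ← A ← L → N
  A is a chain here and A is conditioned on, so the path is blocked at A.
Path 4: X → U ← Q → L → N
  L is a chain here and L is conditioned on, so the path is blocked at L.
Path 5: X → U ← J ← A ← L → N
  J is a chain here and J is conditioned on, so the path is blocked at J.
Since every path is blocked, d-separation holds.

Yes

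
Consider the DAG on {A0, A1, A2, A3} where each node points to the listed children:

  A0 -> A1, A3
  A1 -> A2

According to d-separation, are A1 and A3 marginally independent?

No

There is one path between A1 and A3:
Path 1: A1 ← A0 → A3
  A0 is a fork and A0 is not conditioned on — no node blocks this path, so it is active.
Because an active path exists, A1 and A3 are not d-separated.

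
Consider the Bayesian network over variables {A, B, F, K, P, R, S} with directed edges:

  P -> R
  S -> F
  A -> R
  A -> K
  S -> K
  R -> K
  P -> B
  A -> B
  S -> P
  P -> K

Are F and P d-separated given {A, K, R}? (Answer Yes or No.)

Enumerating the 6 paths from F to P and testing each for blocking by {A, K, R}:
Path 1: F ← S → K ← R ← P
  R is a chain here and R is conditioned on, so the path is blocked at R.
Path 2: F ← S → K ← R ← A → B ← P
  R is a chain here and R is conditioned on, so the path is blocked at R.
Path 3: F ← S → K ← P
  S is a fork and S is not conditioned on; K is a collider and K is conditioned on, which opens it — no node blocks this path, so it is active.
Path 4: F ← S → K ← A → B ← P
  A is a fork here and A is conditioned on, so the path is blocked at A.
Path 5: F ← S → K ← A → R ← P
  A is a fork here and A is conditioned on, so the path is blocked at A.
Path 6: F ← S → P
  S is a fork and S is not conditioned on — no node blocks this path, so it is active.
Since the path F ← S → K ← P is active, F and P are not d-separated given {A, K, R}.

No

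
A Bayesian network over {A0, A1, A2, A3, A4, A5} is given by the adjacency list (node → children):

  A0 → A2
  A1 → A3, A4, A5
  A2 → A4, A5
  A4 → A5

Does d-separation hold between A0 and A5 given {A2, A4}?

3 paths connect A0 and A5; each must be blocked for d-separation to hold:
Path 1: A0 → A2 → A5
  A2 is a chain here and A2 is conditioned on, so the path is blocked at A2.
Path 2: A0 → A2 → A4 → A5
  A2 is a chain here and A2 is conditioned on, so the path is blocked at A2.
Path 3: A0 → A2 → A4 ← A1 → A5
  A2 is a chain here and A2 is conditioned on, so the path is blocked at A2.
All paths are blocked; A0 ⊥ A5 | {A2, A4} holds.

Yes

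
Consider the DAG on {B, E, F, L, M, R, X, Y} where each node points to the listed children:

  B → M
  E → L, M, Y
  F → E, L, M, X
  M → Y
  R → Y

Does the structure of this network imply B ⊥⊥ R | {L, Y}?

No

Enumerating the 4 paths from B to R and testing each for blocking by {L, Y}:
  1. B → M ← F → L ← E → Y ← R — M:collider[open]; F:fork[open]; L:collider[open]; E:fork[open]; Y:collider[open] ⇒ active
  2. B → M ← F → E → Y ← R — M:collider[open]; F:fork[open]; E:chain[open]; Y:collider[open] ⇒ active
  3. B → M ← E → Y ← R — M:collider[open]; E:fork[open]; Y:collider[open] ⇒ active
  4. B → M → Y ← R — M:chain[open]; Y:collider[open] ⇒ active
Because an active path exists, B and R are not d-separated.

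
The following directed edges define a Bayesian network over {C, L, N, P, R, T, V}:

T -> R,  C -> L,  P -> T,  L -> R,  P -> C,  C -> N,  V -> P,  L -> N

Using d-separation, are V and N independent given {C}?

Yes

Enumerating the 4 paths from V to N and testing each for blocking by {C}:
Path 1: V → P → T → R ← L ← C → N
  R is a collider here and neither R nor any of its descendants is conditioned on, so the collider stays closed — the path is blocked at R.
Path 2: V → P → T → R ← L → N
  R is a collider here and neither R nor any of its descendants is conditioned on, so the collider stays closed — the path is blocked at R.
Path 3: V → P → C → L → N
  C is a chain here and C is conditioned on, so the path is blocked at C.
Path 4: V → P → C → N
  C is a chain here and C is conditioned on, so the path is blocked at C.
Every path is blocked, so V and N are d-separated given {C}.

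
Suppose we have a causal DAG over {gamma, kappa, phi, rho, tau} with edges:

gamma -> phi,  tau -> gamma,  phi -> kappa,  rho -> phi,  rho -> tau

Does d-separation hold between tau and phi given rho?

There are 2 undirected paths between tau and phi; checking each against the conditioning set {rho}:
Path 1: tau ← rho → phi
  rho is a fork here and rho is conditioned on, so the path is blocked at rho.
Path 2: tau → gamma → phi
  gamma is a chain and gamma is not conditioned on — no node blocks this path, so it is active.
At least one path is unblocked, so d-separation fails.

No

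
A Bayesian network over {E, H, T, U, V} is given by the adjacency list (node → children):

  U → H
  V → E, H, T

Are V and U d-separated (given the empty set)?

Yes

There is one path between V and U:
Path 1: V → H ← U
  H is a collider here and neither H nor any of its descendants is conditioned on, so the collider stays closed — the path is blocked at H.
Since every path is blocked, d-separation holds.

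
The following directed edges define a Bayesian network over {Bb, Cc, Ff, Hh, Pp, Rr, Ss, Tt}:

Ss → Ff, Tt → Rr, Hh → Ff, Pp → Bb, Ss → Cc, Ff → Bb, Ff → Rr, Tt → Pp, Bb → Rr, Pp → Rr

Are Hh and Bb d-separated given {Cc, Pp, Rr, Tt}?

4 paths connect Hh and Bb; each must be blocked for d-separation to hold:
Path 1: Hh → Ff → Rr ← Tt → Pp → Bb
  Tt is a fork here and Tt is conditioned on, so the path is blocked at Tt.
Path 2: Hh → Ff → Rr ← Pp → Bb
  Pp is a fork here and Pp is conditioned on, so the path is blocked at Pp.
Path 3: Hh → Ff → Rr ← Bb
  Ff is a chain and Ff is not conditioned on; Rr is a collider and Rr is conditioned on, which opens it — no node blocks this path, so it is active.
Path 4: Hh → Ff → Bb
  Ff is a chain and Ff is not conditioned on — no node blocks this path, so it is active.
At least one path is unblocked, so d-separation fails.

No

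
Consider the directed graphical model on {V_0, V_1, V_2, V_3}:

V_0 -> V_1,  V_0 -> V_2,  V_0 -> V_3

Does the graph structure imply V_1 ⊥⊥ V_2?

No

The only undirected path from V_1 to V_2 is:
  1. V_1 ← V_0 → V_2 — V_0:fork[open] ⇒ active
Because an active path exists, V_1 and V_2 are not d-separated.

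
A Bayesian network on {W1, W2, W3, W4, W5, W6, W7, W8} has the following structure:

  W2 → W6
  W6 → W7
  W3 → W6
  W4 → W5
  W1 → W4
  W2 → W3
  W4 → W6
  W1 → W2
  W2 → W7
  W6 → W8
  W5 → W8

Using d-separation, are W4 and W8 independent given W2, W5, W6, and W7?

Yes

Enumerating the 5 paths from W4 to W8 and testing each for blocking by {W2, W5, W6, W7}:
Path 1: W4 → W6 → W8
  W6 is a chain here and W6 is conditioned on, so the path is blocked at W6.
Path 2: W4 → W5 → W8
  W5 is a chain here and W5 is conditioned on, so the path is blocked at W5.
Path 3: W4 ← W1 → W2 → W7 ← W6 → W8
  W2 is a chain here and W2 is conditioned on, so the path is blocked at W2.
Path 4: W4 ← W1 → W2 → W6 → W8
  W2 is a chain here and W2 is conditioned on, so the path is blocked at W2.
Path 5: W4 ← W1 → W2 → W3 → W6 → W8
  W2 is a chain here and W2 is conditioned on, so the path is blocked at W2.
All paths are blocked; W4 ⊥ W8 | {W2, W5, W6, W7} holds.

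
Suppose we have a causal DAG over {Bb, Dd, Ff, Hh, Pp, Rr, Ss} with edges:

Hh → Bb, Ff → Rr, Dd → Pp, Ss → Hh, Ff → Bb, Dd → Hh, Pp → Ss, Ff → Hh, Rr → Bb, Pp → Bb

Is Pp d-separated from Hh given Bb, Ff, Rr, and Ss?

There are 5 undirected paths between Pp and Hh; checking each against the conditioning set {Bb, Ff, Rr, Ss}:
Path 1: Pp → Bb ← Hh
  Bb is a collider and Bb is conditioned on, which opens it — no node blocks this path, so it is active.
Path 2: Pp → Bb ← Ff → Hh
  Ff is a fork here and Ff is conditioned on, so the path is blocked at Ff.
Path 3: Pp → Bb ← Rr ← Ff → Hh
  Rr is a chain here and Rr is conditioned on, so the path is blocked at Rr.
Path 4: Pp ← Dd → Hh
  Dd is a fork and Dd is not conditioned on — no node blocks this path, so it is active.
Path 5: Pp → Ss → Hh
  Ss is a chain here and Ss is conditioned on, so the path is blocked at Ss.
At least one path is unblocked, so d-separation fails.

No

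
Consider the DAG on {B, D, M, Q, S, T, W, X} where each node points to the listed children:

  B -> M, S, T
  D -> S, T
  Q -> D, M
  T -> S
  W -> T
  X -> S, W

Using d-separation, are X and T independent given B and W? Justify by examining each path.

Enumerating the 6 paths from X to T and testing each for blocking by {B, W}:
  1. X → W → T — W:chain[blocks] ⇒ blocked
  2. X → S ← D ← Q → M ← B → T — S:collider[blocks]; D:chain[open]; Q:fork[open]; M:collider[blocks]; B:fork[blocks] ⇒ blocked
  3. X → S ← D → T — S:collider[blocks]; D:fork[open] ⇒ blocked
  4. X → S ← T — S:collider[blocks] ⇒ blocked
  5. X → S ← B → M ← Q → D → T — S:collider[blocks]; B:fork[blocks]; M:collider[blocks]; Q:fork[open]; D:chain[open] ⇒ blocked
  6. X → S ← B → T — S:collider[blocks]; B:fork[blocks] ⇒ blocked
All paths are blocked; X ⊥ T | {B, W} holds.

Yes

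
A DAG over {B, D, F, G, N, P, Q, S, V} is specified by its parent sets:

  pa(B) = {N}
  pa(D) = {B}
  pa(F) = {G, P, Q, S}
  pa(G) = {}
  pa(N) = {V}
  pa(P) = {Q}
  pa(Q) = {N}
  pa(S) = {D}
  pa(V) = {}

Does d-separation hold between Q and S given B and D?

Enumerating the 3 paths from Q to S and testing each for blocking by {B, D}:
Path 1: Q → P → F ← S
  F is a collider here and neither F nor any of its descendants is conditioned on, so the collider stays closed — the path is blocked at F.
Path 2: Q ← N → B → D → S
  B is a chain here and B is conditioned on, so the path is blocked at B.
Path 3: Q → F ← S
  F is a collider here and neither F nor any of its descendants is conditioned on, so the collider stays closed — the path is blocked at F.
Since every path is blocked, d-separation holds.

Yes — Q and S are d-separated given {B, D}.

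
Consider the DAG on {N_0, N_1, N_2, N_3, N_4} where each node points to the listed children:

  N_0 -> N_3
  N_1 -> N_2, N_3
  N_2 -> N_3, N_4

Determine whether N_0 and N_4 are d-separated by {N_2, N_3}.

Yes — N_0 and N_4 are d-separated given {N_2, N_3}.

2 paths connect N_0 and N_4; each must be blocked for d-separation to hold:
  1. N_0 → N_3 ← N_1 → N_2 → N_4 — N_3:collider[open]; N_1:fork[open]; N_2:chain[blocks] ⇒ blocked
  2. N_0 → N_3 ← N_2 → N_4 — N_3:collider[open]; N_2:fork[blocks] ⇒ blocked
Since every path is blocked, d-separation holds.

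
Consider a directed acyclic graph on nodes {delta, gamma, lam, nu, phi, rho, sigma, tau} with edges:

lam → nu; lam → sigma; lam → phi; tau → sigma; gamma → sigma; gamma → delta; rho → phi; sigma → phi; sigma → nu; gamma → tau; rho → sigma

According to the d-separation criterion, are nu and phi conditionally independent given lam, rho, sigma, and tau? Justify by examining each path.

Yes

We examine all 6 paths between nu and phi:
Path 1: nu ← lam → sigma ← rho → phi
  lam is a fork here and lam is conditioned on, so the path is blocked at lam.
Path 2: nu ← lam → sigma → phi
  lam is a fork here and lam is conditioned on, so the path is blocked at lam.
Path 3: nu ← lam → phi
  lam is a fork here and lam is conditioned on, so the path is blocked at lam.
Path 4: nu ← sigma ← lam → phi
  sigma is a chain here and sigma is conditioned on, so the path is blocked at sigma.
Path 5: nu ← sigma ← rho → phi
  sigma is a chain here and sigma is conditioned on, so the path is blocked at sigma.
Path 6: nu ← sigma → phi
  sigma is a fork here and sigma is conditioned on, so the path is blocked at sigma.
Since every path is blocked, d-separation holds.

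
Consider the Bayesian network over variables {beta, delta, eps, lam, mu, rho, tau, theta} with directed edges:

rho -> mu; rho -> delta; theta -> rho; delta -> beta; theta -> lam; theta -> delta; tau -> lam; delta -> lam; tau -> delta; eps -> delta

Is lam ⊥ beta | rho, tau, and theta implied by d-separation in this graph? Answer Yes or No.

Enumerating the 4 paths from lam to beta and testing each for blocking by {rho, tau, theta}:
Path 1: lam ← tau → delta → beta
  tau is a fork here and tau is conditioned on, so the path is blocked at tau.
Path 2: lam ← delta → beta
  delta is a fork and delta is not conditioned on — no node blocks this path, so it is active.
Path 3: lam ← theta → delta → beta
  theta is a fork here and theta is conditioned on, so the path is blocked at theta.
Path 4: lam ← theta → rho → delta → beta
  theta is a fork here and theta is conditioned on, so the path is blocked at theta.
Since the path lam ← delta → beta is active, lam and beta are not d-separated given {rho, tau, theta}.

No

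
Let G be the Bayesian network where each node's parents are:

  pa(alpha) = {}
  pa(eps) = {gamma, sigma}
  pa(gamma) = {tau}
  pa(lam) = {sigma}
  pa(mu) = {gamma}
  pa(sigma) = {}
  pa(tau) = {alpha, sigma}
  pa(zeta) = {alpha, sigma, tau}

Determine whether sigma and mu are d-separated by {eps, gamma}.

There are 4 undirected paths between sigma and mu; checking each against the conditioning set {eps, gamma}:
  1. sigma → tau → gamma → mu — tau:chain[open]; gamma:chain[blocks] ⇒ blocked
  2. sigma → eps ← gamma → mu — eps:collider[open]; gamma:fork[blocks] ⇒ blocked
  3. sigma → zeta ← tau → gamma → mu — zeta:collider[blocks]; tau:fork[open]; gamma:chain[blocks] ⇒ blocked
  4. sigma → zeta ← alpha → tau → gamma → mu — zeta:collider[blocks]; alpha:fork[open]; tau:chain[open]; gamma:chain[blocks] ⇒ blocked
Every path is blocked, so sigma and mu are d-separated given {eps, gamma}.

Yes — sigma and mu are d-separated given {eps, gamma}.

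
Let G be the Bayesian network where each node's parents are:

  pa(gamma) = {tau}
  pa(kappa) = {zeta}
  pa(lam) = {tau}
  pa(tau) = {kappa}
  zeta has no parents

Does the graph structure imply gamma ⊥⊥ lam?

The only undirected path from gamma to lam is:
Path 1: gamma ← tau → lam
  tau is a fork and tau is not conditioned on — no node blocks this path, so it is active.
Because an active path exists, gamma and lam are not d-separated.

No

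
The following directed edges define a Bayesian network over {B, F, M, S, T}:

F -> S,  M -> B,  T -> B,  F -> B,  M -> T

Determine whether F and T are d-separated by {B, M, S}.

No — F and T are not d-separated given {B, M, S}.

Enumerating the 2 paths from F to T and testing each for blocking by {B, M, S}:
Path 1: F → B ← T
  B is a collider and B is conditioned on, which opens it — no node blocks this path, so it is active.
Path 2: F → B ← M → T
  M is a fork here and M is conditioned on, so the path is blocked at M.
Because an active path exists, F and T are not d-separated.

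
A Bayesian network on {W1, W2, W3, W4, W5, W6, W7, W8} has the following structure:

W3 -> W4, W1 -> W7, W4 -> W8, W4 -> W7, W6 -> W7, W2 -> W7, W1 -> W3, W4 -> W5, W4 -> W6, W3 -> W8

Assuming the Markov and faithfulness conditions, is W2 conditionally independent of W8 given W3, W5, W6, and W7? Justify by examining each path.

No — W2 and W8 are not d-separated given {W3, W5, W6, W7}.

We examine all 6 paths between W2 and W8:
  1. W2 → W7 ← W4 → W8 — W7:collider[open]; W4:fork[open] ⇒ active
  2. W2 → W7 ← W4 ← W3 → W8 — W7:collider[open]; W4:chain[open]; W3:fork[blocks] ⇒ blocked
  3. W2 → W7 ← W1 → W3 → W4 → W8 — W7:collider[open]; W1:fork[open]; W3:chain[blocks]; W4:chain[open] ⇒ blocked
  4. W2 → W7 ← W1 → W3 → W8 — W7:collider[open]; W1:fork[open]; W3:chain[blocks] ⇒ blocked
  5. W2 → W7 ← W6 ← W4 → W8 — W7:collider[open]; W6:chain[blocks]; W4:fork[open] ⇒ blocked
  6. W2 → W7 ← W6 ← W4 ← W3 → W8 — W7:collider[open]; W6:chain[blocks]; W4:chain[open]; W3:fork[blocks] ⇒ blocked
At least one path is unblocked, so d-separation fails.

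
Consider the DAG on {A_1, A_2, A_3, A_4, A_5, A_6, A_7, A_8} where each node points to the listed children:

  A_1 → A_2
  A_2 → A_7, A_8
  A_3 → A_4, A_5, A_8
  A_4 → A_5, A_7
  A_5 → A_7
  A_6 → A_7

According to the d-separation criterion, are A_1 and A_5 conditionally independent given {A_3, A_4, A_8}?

Yes

There are 6 undirected paths between A_1 and A_5; checking each against the conditioning set {A_3, A_4, A_8}:
Path 1: A_1 → A_2 → A_8 ← A_3 → A_4 → A_5
  A_3 is a fork here and A_3 is conditioned on, so the path is blocked at A_3.
Path 2: A_1 → A_2 → A_8 ← A_3 → A_4 → A_7 ← A_5
  A_3 is a fork here and A_3 is conditioned on, so the path is blocked at A_3.
Path 3: A_1 → A_2 → A_8 ← A_3 → A_5
  A_3 is a fork here and A_3 is conditioned on, so the path is blocked at A_3.
Path 4: A_1 → A_2 → A_7 ← A_4 → A_5
  A_7 is a collider here and neither A_7 nor any of its descendants is conditioned on, so the collider stays closed — the path is blocked at A_7.
Path 5: A_1 → A_2 → A_7 ← A_4 ← A_3 → A_5
  A_7 is a collider here and neither A_7 nor any of its descendants is conditioned on, so the collider stays closed — the path is blocked at A_7.
Path 6: A_1 → A_2 → A_7 ← A_5
  A_7 is a collider here and neither A_7 nor any of its descendants is conditioned on, so the collider stays closed — the path is blocked at A_7.
All paths are blocked; A_1 ⊥ A_5 | {A_3, A_4, A_8} holds.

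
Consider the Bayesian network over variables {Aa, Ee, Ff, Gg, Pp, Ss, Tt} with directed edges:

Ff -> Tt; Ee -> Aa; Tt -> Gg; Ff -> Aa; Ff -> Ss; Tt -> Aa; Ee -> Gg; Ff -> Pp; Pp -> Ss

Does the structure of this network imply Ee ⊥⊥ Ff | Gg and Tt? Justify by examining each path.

Yes

4 paths connect Ee and Ff; each must be blocked for d-separation to hold:
Path 1: Ee → Gg ← Tt ← Ff
  Tt is a chain here and Tt is conditioned on, so the path is blocked at Tt.
Path 2: Ee → Gg ← Tt → Aa ← Ff
  Tt is a fork here and Tt is conditioned on, so the path is blocked at Tt.
Path 3: Ee → Aa ← Ff
  Aa is a collider here and neither Aa nor any of its descendants is conditioned on, so the collider stays closed — the path is blocked at Aa.
Path 4: Ee → Aa ← Tt ← Ff
  Aa is a collider here and neither Aa nor any of its descendants is conditioned on, so the collider stays closed — the path is blocked at Aa.
Every path is blocked, so Ee and Ff are d-separated given {Gg, Tt}.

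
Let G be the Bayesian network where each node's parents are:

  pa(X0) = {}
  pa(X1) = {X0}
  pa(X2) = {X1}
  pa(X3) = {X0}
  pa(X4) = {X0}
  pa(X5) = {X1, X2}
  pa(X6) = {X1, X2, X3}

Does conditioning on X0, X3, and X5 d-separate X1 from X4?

Enumerating the 4 paths from X1 to X4 and testing each for blocking by {X0, X3, X5}:
Path 1: X1 → X6 ← X3 ← X0 → X4
  X6 is a collider here and neither X6 nor any of its descendants is conditioned on, so the collider stays closed — the path is blocked at X6.
Path 2: X1 ← X0 → X4
  X0 is a fork here and X0 is conditioned on, so the path is blocked at X0.
Path 3: X1 → X5 ← X2 → X6 ← X3 ← X0 → X4
  X6 is a collider here and neither X6 nor any of its descendants is conditioned on, so the collider stays closed — the path is blocked at X6.
Path 4: X1 → X2 → X6 ← X3 ← X0 → X4
  X6 is a collider here and neither X6 nor any of its descendants is conditioned on, so the collider stays closed — the path is blocked at X6.
Every path is blocked, so X1 and X4 are d-separated given {X0, X3, X5}.

Yes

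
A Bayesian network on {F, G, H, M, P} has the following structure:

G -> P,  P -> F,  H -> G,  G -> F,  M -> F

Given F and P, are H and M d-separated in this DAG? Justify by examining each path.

Enumerating the 2 paths from H to M and testing each for blocking by {F, P}:
Path 1: H → G → P → F ← M
  P is a chain here and P is conditioned on, so the path is blocked at P.
Path 2: H → G → F ← M
  G is a chain and G is not conditioned on; F is a collider and F is conditioned on, which opens it — no node blocks this path, so it is active.
Because an active path exists, H and M are not d-separated.

No — H and M are not d-separated given {F, P}.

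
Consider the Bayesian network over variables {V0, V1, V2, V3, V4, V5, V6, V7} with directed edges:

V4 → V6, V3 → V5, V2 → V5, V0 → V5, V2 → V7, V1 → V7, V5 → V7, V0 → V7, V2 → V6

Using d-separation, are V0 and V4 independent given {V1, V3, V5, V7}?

We examine all 4 paths between V0 and V4:
Path 1: V0 → V7 ← V2 → V6 ← V4
  V6 is a collider here and neither V6 nor any of its descendants is conditioned on, so the collider stays closed — the path is blocked at V6.
Path 2: V0 → V7 ← V5 ← V2 → V6 ← V4
  V5 is a chain here and V5 is conditioned on, so the path is blocked at V5.
Path 3: V0 → V5 ← V2 → V6 ← V4
  V6 is a collider here and neither V6 nor any of its descendants is conditioned on, so the collider stays closed — the path is blocked at V6.
Path 4: V0 → V5 → V7 ← V2 → V6 ← V4
  V5 is a chain here and V5 is conditioned on, so the path is blocked at V5.
Every path is blocked, so V0 and V4 are d-separated given {V1, V3, V5, V7}.

Yes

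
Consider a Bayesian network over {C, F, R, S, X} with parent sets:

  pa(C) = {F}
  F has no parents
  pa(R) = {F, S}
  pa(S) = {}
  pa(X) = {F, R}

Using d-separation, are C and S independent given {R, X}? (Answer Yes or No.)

No — C and S are not d-separated given {R, X}.

Enumerating the 2 paths from C to S and testing each for blocking by {R, X}:
Path 1: C ← F → R ← S
  F is a fork and F is not conditioned on; R is a collider and R is conditioned on, which opens it — no node blocks this path, so it is active.
Path 2: C ← F → X ← R ← S
  R is a chain here and R is conditioned on, so the path is blocked at R.
At least one path is unblocked, so d-separation fails.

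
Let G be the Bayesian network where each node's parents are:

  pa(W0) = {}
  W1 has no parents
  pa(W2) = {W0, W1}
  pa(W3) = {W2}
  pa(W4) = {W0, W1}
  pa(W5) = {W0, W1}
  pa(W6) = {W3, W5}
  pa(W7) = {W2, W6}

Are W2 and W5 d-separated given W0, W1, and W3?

There are 6 undirected paths between W2 and W5; checking each against the conditioning set {W0, W1, W3}:
  1. W2 → W3 → W6 ← W5 — W3:chain[blocks]; W6:collider[blocks] ⇒ blocked
  2. W2 → W7 ← W6 ← W5 — W7:collider[blocks]; W6:chain[open] ⇒ blocked
  3. W2 ← W0 → W4 ← W1 → W5 — W0:fork[blocks]; W4:collider[blocks]; W1:fork[blocks] ⇒ blocked
  4. W2 ← W0 → W5 — W0:fork[blocks] ⇒ blocked
  5. W2 ← W1 → W4 ← W0 → W5 — W1:fork[blocks]; W4:collider[blocks]; W0:fork[blocks] ⇒ blocked
  6. W2 ← W1 → W5 — W1:fork[blocks] ⇒ blocked
Every path is blocked, so W2 and W5 are d-separated given {W0, W1, W3}.

Yes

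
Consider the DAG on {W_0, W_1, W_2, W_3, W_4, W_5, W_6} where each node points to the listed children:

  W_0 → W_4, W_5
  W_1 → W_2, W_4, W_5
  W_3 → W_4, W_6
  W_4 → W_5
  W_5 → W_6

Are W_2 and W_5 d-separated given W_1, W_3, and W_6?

There are 4 undirected paths between W_2 and W_5; checking each against the conditioning set {W_1, W_3, W_6}:
Path 1: W_2 ← W_1 → W_5
  W_1 is a fork here and W_1 is conditioned on, so the path is blocked at W_1.
Path 2: W_2 ← W_1 → W_4 → W_5
  W_1 is a fork here and W_1 is conditioned on, so the path is blocked at W_1.
Path 3: W_2 ← W_1 → W_4 ← W_3 → W_6 ← W_5
  W_1 is a fork here and W_1 is conditioned on, so the path is blocked at W_1.
Path 4: W_2 ← W_1 → W_4 ← W_0 → W_5
  W_1 is a fork here and W_1 is conditioned on, so the path is blocked at W_1.
All paths are blocked; W_2 ⊥ W_5 | {W_1, W_3, W_6} holds.

Yes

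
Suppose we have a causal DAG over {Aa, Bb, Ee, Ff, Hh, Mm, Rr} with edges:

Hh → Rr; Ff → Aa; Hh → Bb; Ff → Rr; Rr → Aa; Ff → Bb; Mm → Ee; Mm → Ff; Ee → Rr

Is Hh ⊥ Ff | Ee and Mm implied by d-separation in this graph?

4 paths connect Hh and Ff; each must be blocked for d-separation to hold:
Path 1: Hh → Rr ← Ff
  Rr is a collider here and neither Rr nor any of its descendants is conditioned on, so the collider stays closed — the path is blocked at Rr.
Path 2: Hh → Rr ← Ee ← Mm → Ff
  Rr is a collider here and neither Rr nor any of its descendants is conditioned on, so the collider stays closed — the path is blocked at Rr.
Path 3: Hh → Rr → Aa ← Ff
  Aa is a collider here and neither Aa nor any of its descendants is conditioned on, so the collider stays closed — the path is blocked at Aa.
Path 4: Hh → Bb ← Ff
  Bb is a collider here and neither Bb nor any of its descendants is conditioned on, so the collider stays closed — the path is blocked at Bb.
Since every path is blocked, d-separation holds.

Yes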